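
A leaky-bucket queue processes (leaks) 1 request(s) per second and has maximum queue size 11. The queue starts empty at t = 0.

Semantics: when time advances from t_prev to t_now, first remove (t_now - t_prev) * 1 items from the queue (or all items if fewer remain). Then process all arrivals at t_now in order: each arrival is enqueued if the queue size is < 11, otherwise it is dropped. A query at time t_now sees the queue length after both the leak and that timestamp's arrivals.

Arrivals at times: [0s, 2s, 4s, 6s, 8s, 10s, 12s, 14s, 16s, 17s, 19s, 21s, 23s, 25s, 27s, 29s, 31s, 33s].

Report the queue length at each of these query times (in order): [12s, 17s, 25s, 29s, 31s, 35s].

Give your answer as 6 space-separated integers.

Answer: 1 1 1 1 1 0

Derivation:
Queue lengths at query times:
  query t=12s: backlog = 1
  query t=17s: backlog = 1
  query t=25s: backlog = 1
  query t=29s: backlog = 1
  query t=31s: backlog = 1
  query t=35s: backlog = 0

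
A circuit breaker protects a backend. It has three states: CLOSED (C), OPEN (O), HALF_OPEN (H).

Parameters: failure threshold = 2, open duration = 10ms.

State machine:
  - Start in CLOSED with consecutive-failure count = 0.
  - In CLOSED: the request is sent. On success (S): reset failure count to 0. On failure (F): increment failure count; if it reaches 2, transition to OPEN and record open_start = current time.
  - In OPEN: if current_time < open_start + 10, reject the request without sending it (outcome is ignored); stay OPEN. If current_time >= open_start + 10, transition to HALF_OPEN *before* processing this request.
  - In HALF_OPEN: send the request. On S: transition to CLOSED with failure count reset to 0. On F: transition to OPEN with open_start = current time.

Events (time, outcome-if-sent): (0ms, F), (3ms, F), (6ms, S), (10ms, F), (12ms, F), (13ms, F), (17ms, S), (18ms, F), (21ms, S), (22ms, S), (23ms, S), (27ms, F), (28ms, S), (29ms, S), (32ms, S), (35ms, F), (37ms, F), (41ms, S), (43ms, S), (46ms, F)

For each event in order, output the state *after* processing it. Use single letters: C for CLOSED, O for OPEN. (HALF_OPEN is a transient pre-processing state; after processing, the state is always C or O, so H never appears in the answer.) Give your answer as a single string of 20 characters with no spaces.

State after each event:
  event#1 t=0ms outcome=F: state=CLOSED
  event#2 t=3ms outcome=F: state=OPEN
  event#3 t=6ms outcome=S: state=OPEN
  event#4 t=10ms outcome=F: state=OPEN
  event#5 t=12ms outcome=F: state=OPEN
  event#6 t=13ms outcome=F: state=OPEN
  event#7 t=17ms outcome=S: state=OPEN
  event#8 t=18ms outcome=F: state=OPEN
  event#9 t=21ms outcome=S: state=OPEN
  event#10 t=22ms outcome=S: state=OPEN
  event#11 t=23ms outcome=S: state=CLOSED
  event#12 t=27ms outcome=F: state=CLOSED
  event#13 t=28ms outcome=S: state=CLOSED
  event#14 t=29ms outcome=S: state=CLOSED
  event#15 t=32ms outcome=S: state=CLOSED
  event#16 t=35ms outcome=F: state=CLOSED
  event#17 t=37ms outcome=F: state=OPEN
  event#18 t=41ms outcome=S: state=OPEN
  event#19 t=43ms outcome=S: state=OPEN
  event#20 t=46ms outcome=F: state=OPEN

Answer: COOOOOOOOOCCCCCCOOOO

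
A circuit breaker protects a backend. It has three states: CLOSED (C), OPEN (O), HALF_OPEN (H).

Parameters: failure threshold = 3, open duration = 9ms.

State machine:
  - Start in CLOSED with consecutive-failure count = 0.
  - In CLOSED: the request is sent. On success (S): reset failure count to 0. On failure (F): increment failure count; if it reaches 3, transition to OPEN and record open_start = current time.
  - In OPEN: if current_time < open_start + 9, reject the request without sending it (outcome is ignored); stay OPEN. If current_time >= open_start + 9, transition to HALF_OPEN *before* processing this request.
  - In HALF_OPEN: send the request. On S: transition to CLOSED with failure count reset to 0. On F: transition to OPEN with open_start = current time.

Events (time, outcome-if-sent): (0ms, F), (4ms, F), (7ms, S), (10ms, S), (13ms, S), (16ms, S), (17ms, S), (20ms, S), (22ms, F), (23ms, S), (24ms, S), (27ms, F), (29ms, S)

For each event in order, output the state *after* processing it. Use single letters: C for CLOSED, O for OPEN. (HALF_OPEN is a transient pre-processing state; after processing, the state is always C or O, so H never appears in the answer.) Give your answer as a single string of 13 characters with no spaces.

Answer: CCCCCCCCCCCCC

Derivation:
State after each event:
  event#1 t=0ms outcome=F: state=CLOSED
  event#2 t=4ms outcome=F: state=CLOSED
  event#3 t=7ms outcome=S: state=CLOSED
  event#4 t=10ms outcome=S: state=CLOSED
  event#5 t=13ms outcome=S: state=CLOSED
  event#6 t=16ms outcome=S: state=CLOSED
  event#7 t=17ms outcome=S: state=CLOSED
  event#8 t=20ms outcome=S: state=CLOSED
  event#9 t=22ms outcome=F: state=CLOSED
  event#10 t=23ms outcome=S: state=CLOSED
  event#11 t=24ms outcome=S: state=CLOSED
  event#12 t=27ms outcome=F: state=CLOSED
  event#13 t=29ms outcome=S: state=CLOSED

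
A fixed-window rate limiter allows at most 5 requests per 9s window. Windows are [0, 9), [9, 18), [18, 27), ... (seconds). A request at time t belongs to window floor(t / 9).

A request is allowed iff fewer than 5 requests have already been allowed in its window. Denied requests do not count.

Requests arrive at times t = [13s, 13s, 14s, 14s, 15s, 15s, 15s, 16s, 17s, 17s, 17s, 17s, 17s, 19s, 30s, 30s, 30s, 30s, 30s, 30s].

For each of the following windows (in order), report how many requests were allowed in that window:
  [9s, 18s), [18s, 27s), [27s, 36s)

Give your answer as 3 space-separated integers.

Processing requests:
  req#1 t=13s (window 1): ALLOW
  req#2 t=13s (window 1): ALLOW
  req#3 t=14s (window 1): ALLOW
  req#4 t=14s (window 1): ALLOW
  req#5 t=15s (window 1): ALLOW
  req#6 t=15s (window 1): DENY
  req#7 t=15s (window 1): DENY
  req#8 t=16s (window 1): DENY
  req#9 t=17s (window 1): DENY
  req#10 t=17s (window 1): DENY
  req#11 t=17s (window 1): DENY
  req#12 t=17s (window 1): DENY
  req#13 t=17s (window 1): DENY
  req#14 t=19s (window 2): ALLOW
  req#15 t=30s (window 3): ALLOW
  req#16 t=30s (window 3): ALLOW
  req#17 t=30s (window 3): ALLOW
  req#18 t=30s (window 3): ALLOW
  req#19 t=30s (window 3): ALLOW
  req#20 t=30s (window 3): DENY

Allowed counts by window: 5 1 5

Answer: 5 1 5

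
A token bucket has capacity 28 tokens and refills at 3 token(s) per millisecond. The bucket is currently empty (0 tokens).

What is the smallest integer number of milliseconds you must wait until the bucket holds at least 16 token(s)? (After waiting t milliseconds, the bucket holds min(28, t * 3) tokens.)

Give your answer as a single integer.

Answer: 6

Derivation:
Need t * 3 >= 16, so t >= 16/3.
Smallest integer t = ceil(16/3) = 6.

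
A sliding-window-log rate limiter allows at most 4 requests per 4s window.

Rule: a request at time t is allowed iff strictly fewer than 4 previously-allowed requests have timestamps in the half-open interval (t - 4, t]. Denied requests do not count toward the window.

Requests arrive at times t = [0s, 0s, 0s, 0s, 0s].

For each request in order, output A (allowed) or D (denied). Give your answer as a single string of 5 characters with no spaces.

Answer: AAAAD

Derivation:
Tracking allowed requests in the window:
  req#1 t=0s: ALLOW
  req#2 t=0s: ALLOW
  req#3 t=0s: ALLOW
  req#4 t=0s: ALLOW
  req#5 t=0s: DENY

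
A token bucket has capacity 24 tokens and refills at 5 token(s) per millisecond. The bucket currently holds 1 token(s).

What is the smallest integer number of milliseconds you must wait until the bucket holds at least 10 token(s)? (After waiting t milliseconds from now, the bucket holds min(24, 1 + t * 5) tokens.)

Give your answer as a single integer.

Need 1 + t * 5 >= 10, so t >= 9/5.
Smallest integer t = ceil(9/5) = 2.

Answer: 2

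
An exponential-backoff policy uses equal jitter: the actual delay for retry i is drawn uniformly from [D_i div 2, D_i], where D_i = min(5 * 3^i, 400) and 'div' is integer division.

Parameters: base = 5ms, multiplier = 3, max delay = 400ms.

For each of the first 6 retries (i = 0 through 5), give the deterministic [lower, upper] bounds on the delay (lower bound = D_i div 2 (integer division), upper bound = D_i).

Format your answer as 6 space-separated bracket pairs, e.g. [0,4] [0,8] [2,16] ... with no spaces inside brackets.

Answer: [2,5] [7,15] [22,45] [67,135] [200,400] [200,400]

Derivation:
Computing bounds per retry:
  i=0: D_i=min(5*3^0,400)=5, bounds=[2,5]
  i=1: D_i=min(5*3^1,400)=15, bounds=[7,15]
  i=2: D_i=min(5*3^2,400)=45, bounds=[22,45]
  i=3: D_i=min(5*3^3,400)=135, bounds=[67,135]
  i=4: D_i=min(5*3^4,400)=400, bounds=[200,400]
  i=5: D_i=min(5*3^5,400)=400, bounds=[200,400]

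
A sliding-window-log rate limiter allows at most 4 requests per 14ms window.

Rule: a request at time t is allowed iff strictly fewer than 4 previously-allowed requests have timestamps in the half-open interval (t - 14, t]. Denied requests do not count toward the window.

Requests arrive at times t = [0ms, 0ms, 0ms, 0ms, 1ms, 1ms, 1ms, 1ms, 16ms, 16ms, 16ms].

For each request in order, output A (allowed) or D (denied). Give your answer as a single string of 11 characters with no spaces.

Answer: AAAADDDDAAA

Derivation:
Tracking allowed requests in the window:
  req#1 t=0ms: ALLOW
  req#2 t=0ms: ALLOW
  req#3 t=0ms: ALLOW
  req#4 t=0ms: ALLOW
  req#5 t=1ms: DENY
  req#6 t=1ms: DENY
  req#7 t=1ms: DENY
  req#8 t=1ms: DENY
  req#9 t=16ms: ALLOW
  req#10 t=16ms: ALLOW
  req#11 t=16ms: ALLOW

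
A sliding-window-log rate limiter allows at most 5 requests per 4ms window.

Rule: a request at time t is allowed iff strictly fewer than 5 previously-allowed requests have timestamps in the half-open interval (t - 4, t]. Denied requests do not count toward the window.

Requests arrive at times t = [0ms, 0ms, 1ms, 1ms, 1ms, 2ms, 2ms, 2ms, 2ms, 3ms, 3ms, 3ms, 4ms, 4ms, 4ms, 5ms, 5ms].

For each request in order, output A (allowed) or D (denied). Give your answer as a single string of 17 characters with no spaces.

Tracking allowed requests in the window:
  req#1 t=0ms: ALLOW
  req#2 t=0ms: ALLOW
  req#3 t=1ms: ALLOW
  req#4 t=1ms: ALLOW
  req#5 t=1ms: ALLOW
  req#6 t=2ms: DENY
  req#7 t=2ms: DENY
  req#8 t=2ms: DENY
  req#9 t=2ms: DENY
  req#10 t=3ms: DENY
  req#11 t=3ms: DENY
  req#12 t=3ms: DENY
  req#13 t=4ms: ALLOW
  req#14 t=4ms: ALLOW
  req#15 t=4ms: DENY
  req#16 t=5ms: ALLOW
  req#17 t=5ms: ALLOW

Answer: AAAAADDDDDDDAADAA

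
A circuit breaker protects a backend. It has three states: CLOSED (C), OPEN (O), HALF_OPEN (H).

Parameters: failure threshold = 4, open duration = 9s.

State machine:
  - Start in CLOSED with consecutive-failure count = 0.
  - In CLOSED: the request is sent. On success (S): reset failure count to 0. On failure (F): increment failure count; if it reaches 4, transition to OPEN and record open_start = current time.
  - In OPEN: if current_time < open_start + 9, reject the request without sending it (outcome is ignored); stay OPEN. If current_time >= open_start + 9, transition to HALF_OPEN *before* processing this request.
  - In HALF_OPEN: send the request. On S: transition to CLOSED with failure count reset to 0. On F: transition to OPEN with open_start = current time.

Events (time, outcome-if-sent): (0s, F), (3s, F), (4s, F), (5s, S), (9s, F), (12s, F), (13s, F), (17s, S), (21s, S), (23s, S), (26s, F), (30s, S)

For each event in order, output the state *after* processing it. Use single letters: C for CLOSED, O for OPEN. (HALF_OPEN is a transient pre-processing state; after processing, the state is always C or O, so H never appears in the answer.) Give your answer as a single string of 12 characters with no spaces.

Answer: CCCCCCCCCCCC

Derivation:
State after each event:
  event#1 t=0s outcome=F: state=CLOSED
  event#2 t=3s outcome=F: state=CLOSED
  event#3 t=4s outcome=F: state=CLOSED
  event#4 t=5s outcome=S: state=CLOSED
  event#5 t=9s outcome=F: state=CLOSED
  event#6 t=12s outcome=F: state=CLOSED
  event#7 t=13s outcome=F: state=CLOSED
  event#8 t=17s outcome=S: state=CLOSED
  event#9 t=21s outcome=S: state=CLOSED
  event#10 t=23s outcome=S: state=CLOSED
  event#11 t=26s outcome=F: state=CLOSED
  event#12 t=30s outcome=S: state=CLOSED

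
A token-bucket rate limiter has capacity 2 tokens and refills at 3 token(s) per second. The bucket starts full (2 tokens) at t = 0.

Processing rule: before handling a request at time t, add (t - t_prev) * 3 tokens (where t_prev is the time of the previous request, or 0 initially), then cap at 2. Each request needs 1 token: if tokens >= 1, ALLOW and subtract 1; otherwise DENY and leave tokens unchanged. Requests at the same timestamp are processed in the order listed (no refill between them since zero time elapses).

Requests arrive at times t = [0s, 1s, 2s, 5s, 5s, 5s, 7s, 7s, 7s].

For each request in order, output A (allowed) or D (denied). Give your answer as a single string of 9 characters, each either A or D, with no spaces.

Answer: AAAAADAAD

Derivation:
Simulating step by step:
  req#1 t=0s: ALLOW
  req#2 t=1s: ALLOW
  req#3 t=2s: ALLOW
  req#4 t=5s: ALLOW
  req#5 t=5s: ALLOW
  req#6 t=5s: DENY
  req#7 t=7s: ALLOW
  req#8 t=7s: ALLOW
  req#9 t=7s: DENY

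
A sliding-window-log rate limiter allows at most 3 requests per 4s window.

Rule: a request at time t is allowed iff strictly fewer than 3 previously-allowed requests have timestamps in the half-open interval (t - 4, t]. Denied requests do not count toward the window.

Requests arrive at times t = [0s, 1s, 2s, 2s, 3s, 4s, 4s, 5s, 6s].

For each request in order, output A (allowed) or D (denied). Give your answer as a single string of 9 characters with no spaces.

Answer: AAADDADAA

Derivation:
Tracking allowed requests in the window:
  req#1 t=0s: ALLOW
  req#2 t=1s: ALLOW
  req#3 t=2s: ALLOW
  req#4 t=2s: DENY
  req#5 t=3s: DENY
  req#6 t=4s: ALLOW
  req#7 t=4s: DENY
  req#8 t=5s: ALLOW
  req#9 t=6s: ALLOW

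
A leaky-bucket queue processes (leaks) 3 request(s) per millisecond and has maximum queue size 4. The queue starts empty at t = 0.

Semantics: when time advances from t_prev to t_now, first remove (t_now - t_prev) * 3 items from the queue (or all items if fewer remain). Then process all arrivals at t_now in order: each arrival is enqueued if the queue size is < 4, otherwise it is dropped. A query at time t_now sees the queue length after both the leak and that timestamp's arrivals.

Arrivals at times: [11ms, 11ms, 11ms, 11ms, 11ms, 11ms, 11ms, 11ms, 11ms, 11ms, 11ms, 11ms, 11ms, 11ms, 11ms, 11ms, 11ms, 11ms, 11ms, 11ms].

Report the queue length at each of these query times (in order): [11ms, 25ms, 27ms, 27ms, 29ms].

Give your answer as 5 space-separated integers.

Answer: 4 0 0 0 0

Derivation:
Queue lengths at query times:
  query t=11ms: backlog = 4
  query t=25ms: backlog = 0
  query t=27ms: backlog = 0
  query t=27ms: backlog = 0
  query t=29ms: backlog = 0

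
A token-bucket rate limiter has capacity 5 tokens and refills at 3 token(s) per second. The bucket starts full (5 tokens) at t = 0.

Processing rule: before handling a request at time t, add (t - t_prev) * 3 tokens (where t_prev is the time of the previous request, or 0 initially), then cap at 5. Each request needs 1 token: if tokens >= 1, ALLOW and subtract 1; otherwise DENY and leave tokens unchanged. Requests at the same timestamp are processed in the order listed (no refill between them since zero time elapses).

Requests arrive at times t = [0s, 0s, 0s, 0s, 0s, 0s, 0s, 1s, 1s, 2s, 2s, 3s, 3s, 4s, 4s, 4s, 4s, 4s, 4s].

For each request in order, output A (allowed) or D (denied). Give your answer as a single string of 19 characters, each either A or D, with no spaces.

Answer: AAAAADDAAAAAAAAAAAD

Derivation:
Simulating step by step:
  req#1 t=0s: ALLOW
  req#2 t=0s: ALLOW
  req#3 t=0s: ALLOW
  req#4 t=0s: ALLOW
  req#5 t=0s: ALLOW
  req#6 t=0s: DENY
  req#7 t=0s: DENY
  req#8 t=1s: ALLOW
  req#9 t=1s: ALLOW
  req#10 t=2s: ALLOW
  req#11 t=2s: ALLOW
  req#12 t=3s: ALLOW
  req#13 t=3s: ALLOW
  req#14 t=4s: ALLOW
  req#15 t=4s: ALLOW
  req#16 t=4s: ALLOW
  req#17 t=4s: ALLOW
  req#18 t=4s: ALLOW
  req#19 t=4s: DENY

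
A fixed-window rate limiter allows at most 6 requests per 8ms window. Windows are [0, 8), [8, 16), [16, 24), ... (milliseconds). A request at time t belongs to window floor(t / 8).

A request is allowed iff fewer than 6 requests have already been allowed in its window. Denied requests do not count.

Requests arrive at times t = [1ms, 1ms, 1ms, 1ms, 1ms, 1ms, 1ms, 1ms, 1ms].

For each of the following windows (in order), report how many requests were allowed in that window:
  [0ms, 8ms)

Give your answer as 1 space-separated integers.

Processing requests:
  req#1 t=1ms (window 0): ALLOW
  req#2 t=1ms (window 0): ALLOW
  req#3 t=1ms (window 0): ALLOW
  req#4 t=1ms (window 0): ALLOW
  req#5 t=1ms (window 0): ALLOW
  req#6 t=1ms (window 0): ALLOW
  req#7 t=1ms (window 0): DENY
  req#8 t=1ms (window 0): DENY
  req#9 t=1ms (window 0): DENY

Allowed counts by window: 6

Answer: 6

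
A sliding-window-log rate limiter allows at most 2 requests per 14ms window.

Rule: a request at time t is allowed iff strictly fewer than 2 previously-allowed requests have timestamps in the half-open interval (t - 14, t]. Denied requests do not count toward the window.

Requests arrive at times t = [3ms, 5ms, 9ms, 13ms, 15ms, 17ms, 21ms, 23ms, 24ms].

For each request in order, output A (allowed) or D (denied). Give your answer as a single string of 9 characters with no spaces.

Tracking allowed requests in the window:
  req#1 t=3ms: ALLOW
  req#2 t=5ms: ALLOW
  req#3 t=9ms: DENY
  req#4 t=13ms: DENY
  req#5 t=15ms: DENY
  req#6 t=17ms: ALLOW
  req#7 t=21ms: ALLOW
  req#8 t=23ms: DENY
  req#9 t=24ms: DENY

Answer: AADDDAADD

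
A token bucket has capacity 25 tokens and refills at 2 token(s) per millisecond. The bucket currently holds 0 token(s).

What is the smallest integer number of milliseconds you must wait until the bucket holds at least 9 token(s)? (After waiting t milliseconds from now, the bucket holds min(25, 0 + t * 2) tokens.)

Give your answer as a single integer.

Need 0 + t * 2 >= 9, so t >= 9/2.
Smallest integer t = ceil(9/2) = 5.

Answer: 5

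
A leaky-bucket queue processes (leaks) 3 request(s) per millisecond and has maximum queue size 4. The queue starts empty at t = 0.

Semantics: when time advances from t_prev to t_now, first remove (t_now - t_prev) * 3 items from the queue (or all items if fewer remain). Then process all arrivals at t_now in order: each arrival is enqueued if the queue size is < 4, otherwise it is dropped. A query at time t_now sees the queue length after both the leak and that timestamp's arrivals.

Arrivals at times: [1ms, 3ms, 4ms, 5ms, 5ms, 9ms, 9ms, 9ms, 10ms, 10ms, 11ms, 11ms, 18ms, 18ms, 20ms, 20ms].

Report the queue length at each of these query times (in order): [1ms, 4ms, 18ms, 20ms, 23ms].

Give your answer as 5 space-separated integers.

Answer: 1 1 2 2 0

Derivation:
Queue lengths at query times:
  query t=1ms: backlog = 1
  query t=4ms: backlog = 1
  query t=18ms: backlog = 2
  query t=20ms: backlog = 2
  query t=23ms: backlog = 0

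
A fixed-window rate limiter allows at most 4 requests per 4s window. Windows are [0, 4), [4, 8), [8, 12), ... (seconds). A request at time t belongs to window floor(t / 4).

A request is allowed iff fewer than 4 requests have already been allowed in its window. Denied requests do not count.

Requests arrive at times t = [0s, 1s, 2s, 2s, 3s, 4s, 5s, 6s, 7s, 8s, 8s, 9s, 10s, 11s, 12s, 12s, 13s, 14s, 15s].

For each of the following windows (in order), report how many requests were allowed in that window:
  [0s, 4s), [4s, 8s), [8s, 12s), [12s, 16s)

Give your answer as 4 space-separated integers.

Answer: 4 4 4 4

Derivation:
Processing requests:
  req#1 t=0s (window 0): ALLOW
  req#2 t=1s (window 0): ALLOW
  req#3 t=2s (window 0): ALLOW
  req#4 t=2s (window 0): ALLOW
  req#5 t=3s (window 0): DENY
  req#6 t=4s (window 1): ALLOW
  req#7 t=5s (window 1): ALLOW
  req#8 t=6s (window 1): ALLOW
  req#9 t=7s (window 1): ALLOW
  req#10 t=8s (window 2): ALLOW
  req#11 t=8s (window 2): ALLOW
  req#12 t=9s (window 2): ALLOW
  req#13 t=10s (window 2): ALLOW
  req#14 t=11s (window 2): DENY
  req#15 t=12s (window 3): ALLOW
  req#16 t=12s (window 3): ALLOW
  req#17 t=13s (window 3): ALLOW
  req#18 t=14s (window 3): ALLOW
  req#19 t=15s (window 3): DENY

Allowed counts by window: 4 4 4 4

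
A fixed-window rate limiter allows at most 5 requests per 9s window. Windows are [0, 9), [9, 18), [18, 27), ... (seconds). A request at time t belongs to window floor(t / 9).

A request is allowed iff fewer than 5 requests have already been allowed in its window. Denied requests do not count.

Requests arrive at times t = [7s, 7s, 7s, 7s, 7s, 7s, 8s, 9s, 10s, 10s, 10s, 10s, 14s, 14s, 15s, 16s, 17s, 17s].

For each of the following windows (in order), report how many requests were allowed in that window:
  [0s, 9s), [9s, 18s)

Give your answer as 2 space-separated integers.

Answer: 5 5

Derivation:
Processing requests:
  req#1 t=7s (window 0): ALLOW
  req#2 t=7s (window 0): ALLOW
  req#3 t=7s (window 0): ALLOW
  req#4 t=7s (window 0): ALLOW
  req#5 t=7s (window 0): ALLOW
  req#6 t=7s (window 0): DENY
  req#7 t=8s (window 0): DENY
  req#8 t=9s (window 1): ALLOW
  req#9 t=10s (window 1): ALLOW
  req#10 t=10s (window 1): ALLOW
  req#11 t=10s (window 1): ALLOW
  req#12 t=10s (window 1): ALLOW
  req#13 t=14s (window 1): DENY
  req#14 t=14s (window 1): DENY
  req#15 t=15s (window 1): DENY
  req#16 t=16s (window 1): DENY
  req#17 t=17s (window 1): DENY
  req#18 t=17s (window 1): DENY

Allowed counts by window: 5 5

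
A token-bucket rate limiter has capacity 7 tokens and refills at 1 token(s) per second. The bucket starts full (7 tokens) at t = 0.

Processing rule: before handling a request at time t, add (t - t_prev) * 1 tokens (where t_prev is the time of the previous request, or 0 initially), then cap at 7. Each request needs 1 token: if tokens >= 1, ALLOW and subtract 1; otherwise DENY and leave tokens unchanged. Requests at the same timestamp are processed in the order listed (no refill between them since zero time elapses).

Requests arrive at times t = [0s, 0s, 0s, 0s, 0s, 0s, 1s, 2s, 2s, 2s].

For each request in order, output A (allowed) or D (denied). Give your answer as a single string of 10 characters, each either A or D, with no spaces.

Simulating step by step:
  req#1 t=0s: ALLOW
  req#2 t=0s: ALLOW
  req#3 t=0s: ALLOW
  req#4 t=0s: ALLOW
  req#5 t=0s: ALLOW
  req#6 t=0s: ALLOW
  req#7 t=1s: ALLOW
  req#8 t=2s: ALLOW
  req#9 t=2s: ALLOW
  req#10 t=2s: DENY

Answer: AAAAAAAAAD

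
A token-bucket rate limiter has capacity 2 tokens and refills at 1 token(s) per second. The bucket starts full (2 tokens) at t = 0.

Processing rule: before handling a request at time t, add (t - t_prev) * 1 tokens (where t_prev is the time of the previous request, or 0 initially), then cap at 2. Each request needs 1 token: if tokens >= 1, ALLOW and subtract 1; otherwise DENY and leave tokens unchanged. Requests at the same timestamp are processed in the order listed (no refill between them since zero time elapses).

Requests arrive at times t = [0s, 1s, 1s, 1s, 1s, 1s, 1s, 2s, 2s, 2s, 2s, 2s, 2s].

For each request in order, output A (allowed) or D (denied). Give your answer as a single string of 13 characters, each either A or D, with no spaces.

Simulating step by step:
  req#1 t=0s: ALLOW
  req#2 t=1s: ALLOW
  req#3 t=1s: ALLOW
  req#4 t=1s: DENY
  req#5 t=1s: DENY
  req#6 t=1s: DENY
  req#7 t=1s: DENY
  req#8 t=2s: ALLOW
  req#9 t=2s: DENY
  req#10 t=2s: DENY
  req#11 t=2s: DENY
  req#12 t=2s: DENY
  req#13 t=2s: DENY

Answer: AAADDDDADDDDD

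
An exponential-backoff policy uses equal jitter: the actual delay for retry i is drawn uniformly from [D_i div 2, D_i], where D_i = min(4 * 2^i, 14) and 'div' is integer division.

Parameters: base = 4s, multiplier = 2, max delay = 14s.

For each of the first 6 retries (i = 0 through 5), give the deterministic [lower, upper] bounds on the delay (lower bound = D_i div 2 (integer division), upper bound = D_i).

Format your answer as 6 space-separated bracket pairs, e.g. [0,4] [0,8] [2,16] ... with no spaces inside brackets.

Computing bounds per retry:
  i=0: D_i=min(4*2^0,14)=4, bounds=[2,4]
  i=1: D_i=min(4*2^1,14)=8, bounds=[4,8]
  i=2: D_i=min(4*2^2,14)=14, bounds=[7,14]
  i=3: D_i=min(4*2^3,14)=14, bounds=[7,14]
  i=4: D_i=min(4*2^4,14)=14, bounds=[7,14]
  i=5: D_i=min(4*2^5,14)=14, bounds=[7,14]

Answer: [2,4] [4,8] [7,14] [7,14] [7,14] [7,14]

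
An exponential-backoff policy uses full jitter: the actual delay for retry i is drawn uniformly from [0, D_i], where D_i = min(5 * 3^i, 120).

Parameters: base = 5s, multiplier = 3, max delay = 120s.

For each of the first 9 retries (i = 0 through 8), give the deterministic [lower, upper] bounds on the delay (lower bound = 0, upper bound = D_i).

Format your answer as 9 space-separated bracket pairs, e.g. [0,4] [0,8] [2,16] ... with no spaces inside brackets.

Computing bounds per retry:
  i=0: D_i=min(5*3^0,120)=5, bounds=[0,5]
  i=1: D_i=min(5*3^1,120)=15, bounds=[0,15]
  i=2: D_i=min(5*3^2,120)=45, bounds=[0,45]
  i=3: D_i=min(5*3^3,120)=120, bounds=[0,120]
  i=4: D_i=min(5*3^4,120)=120, bounds=[0,120]
  i=5: D_i=min(5*3^5,120)=120, bounds=[0,120]
  i=6: D_i=min(5*3^6,120)=120, bounds=[0,120]
  i=7: D_i=min(5*3^7,120)=120, bounds=[0,120]
  i=8: D_i=min(5*3^8,120)=120, bounds=[0,120]

Answer: [0,5] [0,15] [0,45] [0,120] [0,120] [0,120] [0,120] [0,120] [0,120]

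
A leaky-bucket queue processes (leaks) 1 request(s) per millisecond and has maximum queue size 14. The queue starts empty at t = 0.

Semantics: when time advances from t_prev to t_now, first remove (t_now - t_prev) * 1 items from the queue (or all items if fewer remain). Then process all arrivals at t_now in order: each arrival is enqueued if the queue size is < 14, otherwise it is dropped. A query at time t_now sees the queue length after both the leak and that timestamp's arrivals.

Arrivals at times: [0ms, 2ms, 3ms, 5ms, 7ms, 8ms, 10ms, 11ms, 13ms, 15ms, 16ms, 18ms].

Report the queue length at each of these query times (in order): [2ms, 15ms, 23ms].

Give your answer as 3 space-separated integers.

Answer: 1 1 0

Derivation:
Queue lengths at query times:
  query t=2ms: backlog = 1
  query t=15ms: backlog = 1
  query t=23ms: backlog = 0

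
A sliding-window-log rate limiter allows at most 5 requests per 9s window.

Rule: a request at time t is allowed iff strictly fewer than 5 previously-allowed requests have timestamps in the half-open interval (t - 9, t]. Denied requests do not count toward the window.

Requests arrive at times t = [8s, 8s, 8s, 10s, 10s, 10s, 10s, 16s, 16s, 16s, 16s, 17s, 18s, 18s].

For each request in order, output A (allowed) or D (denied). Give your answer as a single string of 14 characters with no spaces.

Answer: AAAAADDDDDDAAA

Derivation:
Tracking allowed requests in the window:
  req#1 t=8s: ALLOW
  req#2 t=8s: ALLOW
  req#3 t=8s: ALLOW
  req#4 t=10s: ALLOW
  req#5 t=10s: ALLOW
  req#6 t=10s: DENY
  req#7 t=10s: DENY
  req#8 t=16s: DENY
  req#9 t=16s: DENY
  req#10 t=16s: DENY
  req#11 t=16s: DENY
  req#12 t=17s: ALLOW
  req#13 t=18s: ALLOW
  req#14 t=18s: ALLOW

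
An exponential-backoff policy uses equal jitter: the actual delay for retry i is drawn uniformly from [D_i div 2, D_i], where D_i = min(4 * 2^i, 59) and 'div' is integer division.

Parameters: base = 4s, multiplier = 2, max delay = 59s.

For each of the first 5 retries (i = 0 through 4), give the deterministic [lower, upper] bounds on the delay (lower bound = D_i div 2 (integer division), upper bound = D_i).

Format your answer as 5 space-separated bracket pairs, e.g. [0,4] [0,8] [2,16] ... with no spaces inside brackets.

Computing bounds per retry:
  i=0: D_i=min(4*2^0,59)=4, bounds=[2,4]
  i=1: D_i=min(4*2^1,59)=8, bounds=[4,8]
  i=2: D_i=min(4*2^2,59)=16, bounds=[8,16]
  i=3: D_i=min(4*2^3,59)=32, bounds=[16,32]
  i=4: D_i=min(4*2^4,59)=59, bounds=[29,59]

Answer: [2,4] [4,8] [8,16] [16,32] [29,59]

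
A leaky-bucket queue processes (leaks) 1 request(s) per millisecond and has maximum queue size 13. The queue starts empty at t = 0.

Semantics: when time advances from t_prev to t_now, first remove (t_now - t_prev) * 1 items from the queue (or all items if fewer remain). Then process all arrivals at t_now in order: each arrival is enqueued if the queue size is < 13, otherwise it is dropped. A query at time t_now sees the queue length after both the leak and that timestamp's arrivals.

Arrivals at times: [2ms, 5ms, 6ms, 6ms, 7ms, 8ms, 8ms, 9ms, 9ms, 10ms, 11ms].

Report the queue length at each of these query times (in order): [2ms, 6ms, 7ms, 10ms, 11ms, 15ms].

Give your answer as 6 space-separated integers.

Queue lengths at query times:
  query t=2ms: backlog = 1
  query t=6ms: backlog = 2
  query t=7ms: backlog = 2
  query t=10ms: backlog = 4
  query t=11ms: backlog = 4
  query t=15ms: backlog = 0

Answer: 1 2 2 4 4 0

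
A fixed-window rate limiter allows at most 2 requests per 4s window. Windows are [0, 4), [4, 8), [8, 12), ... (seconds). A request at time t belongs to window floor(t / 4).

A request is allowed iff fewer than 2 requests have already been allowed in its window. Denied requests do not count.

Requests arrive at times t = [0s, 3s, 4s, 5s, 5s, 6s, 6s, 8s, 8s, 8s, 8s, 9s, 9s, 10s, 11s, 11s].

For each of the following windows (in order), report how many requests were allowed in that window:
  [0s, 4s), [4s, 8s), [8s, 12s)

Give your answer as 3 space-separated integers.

Answer: 2 2 2

Derivation:
Processing requests:
  req#1 t=0s (window 0): ALLOW
  req#2 t=3s (window 0): ALLOW
  req#3 t=4s (window 1): ALLOW
  req#4 t=5s (window 1): ALLOW
  req#5 t=5s (window 1): DENY
  req#6 t=6s (window 1): DENY
  req#7 t=6s (window 1): DENY
  req#8 t=8s (window 2): ALLOW
  req#9 t=8s (window 2): ALLOW
  req#10 t=8s (window 2): DENY
  req#11 t=8s (window 2): DENY
  req#12 t=9s (window 2): DENY
  req#13 t=9s (window 2): DENY
  req#14 t=10s (window 2): DENY
  req#15 t=11s (window 2): DENY
  req#16 t=11s (window 2): DENY

Allowed counts by window: 2 2 2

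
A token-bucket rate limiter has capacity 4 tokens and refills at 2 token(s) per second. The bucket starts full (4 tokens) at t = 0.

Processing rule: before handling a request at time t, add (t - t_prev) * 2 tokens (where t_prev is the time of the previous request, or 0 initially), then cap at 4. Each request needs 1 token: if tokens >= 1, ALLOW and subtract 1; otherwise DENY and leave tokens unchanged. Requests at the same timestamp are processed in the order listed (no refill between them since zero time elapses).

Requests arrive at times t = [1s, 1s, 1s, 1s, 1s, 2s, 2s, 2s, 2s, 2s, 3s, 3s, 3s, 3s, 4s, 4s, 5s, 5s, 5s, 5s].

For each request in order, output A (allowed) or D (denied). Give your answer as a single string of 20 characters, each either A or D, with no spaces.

Simulating step by step:
  req#1 t=1s: ALLOW
  req#2 t=1s: ALLOW
  req#3 t=1s: ALLOW
  req#4 t=1s: ALLOW
  req#5 t=1s: DENY
  req#6 t=2s: ALLOW
  req#7 t=2s: ALLOW
  req#8 t=2s: DENY
  req#9 t=2s: DENY
  req#10 t=2s: DENY
  req#11 t=3s: ALLOW
  req#12 t=3s: ALLOW
  req#13 t=3s: DENY
  req#14 t=3s: DENY
  req#15 t=4s: ALLOW
  req#16 t=4s: ALLOW
  req#17 t=5s: ALLOW
  req#18 t=5s: ALLOW
  req#19 t=5s: DENY
  req#20 t=5s: DENY

Answer: AAAADAADDDAADDAAAADD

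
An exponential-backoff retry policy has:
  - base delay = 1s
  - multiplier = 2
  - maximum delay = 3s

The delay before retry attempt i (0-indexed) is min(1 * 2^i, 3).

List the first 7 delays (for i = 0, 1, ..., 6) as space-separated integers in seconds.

Computing each delay:
  i=0: min(1*2^0, 3) = 1
  i=1: min(1*2^1, 3) = 2
  i=2: min(1*2^2, 3) = 3
  i=3: min(1*2^3, 3) = 3
  i=4: min(1*2^4, 3) = 3
  i=5: min(1*2^5, 3) = 3
  i=6: min(1*2^6, 3) = 3

Answer: 1 2 3 3 3 3 3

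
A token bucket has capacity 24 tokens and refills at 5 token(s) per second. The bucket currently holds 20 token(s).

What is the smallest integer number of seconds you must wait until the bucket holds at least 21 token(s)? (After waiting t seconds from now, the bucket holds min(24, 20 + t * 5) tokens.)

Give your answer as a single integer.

Answer: 1

Derivation:
Need 20 + t * 5 >= 21, so t >= 1/5.
Smallest integer t = ceil(1/5) = 1.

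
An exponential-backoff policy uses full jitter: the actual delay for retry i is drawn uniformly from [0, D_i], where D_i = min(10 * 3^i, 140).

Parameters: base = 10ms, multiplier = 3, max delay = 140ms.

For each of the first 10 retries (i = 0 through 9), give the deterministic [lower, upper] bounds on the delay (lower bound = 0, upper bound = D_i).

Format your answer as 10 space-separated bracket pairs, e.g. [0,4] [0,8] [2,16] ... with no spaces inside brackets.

Computing bounds per retry:
  i=0: D_i=min(10*3^0,140)=10, bounds=[0,10]
  i=1: D_i=min(10*3^1,140)=30, bounds=[0,30]
  i=2: D_i=min(10*3^2,140)=90, bounds=[0,90]
  i=3: D_i=min(10*3^3,140)=140, bounds=[0,140]
  i=4: D_i=min(10*3^4,140)=140, bounds=[0,140]
  i=5: D_i=min(10*3^5,140)=140, bounds=[0,140]
  i=6: D_i=min(10*3^6,140)=140, bounds=[0,140]
  i=7: D_i=min(10*3^7,140)=140, bounds=[0,140]
  i=8: D_i=min(10*3^8,140)=140, bounds=[0,140]
  i=9: D_i=min(10*3^9,140)=140, bounds=[0,140]

Answer: [0,10] [0,30] [0,90] [0,140] [0,140] [0,140] [0,140] [0,140] [0,140] [0,140]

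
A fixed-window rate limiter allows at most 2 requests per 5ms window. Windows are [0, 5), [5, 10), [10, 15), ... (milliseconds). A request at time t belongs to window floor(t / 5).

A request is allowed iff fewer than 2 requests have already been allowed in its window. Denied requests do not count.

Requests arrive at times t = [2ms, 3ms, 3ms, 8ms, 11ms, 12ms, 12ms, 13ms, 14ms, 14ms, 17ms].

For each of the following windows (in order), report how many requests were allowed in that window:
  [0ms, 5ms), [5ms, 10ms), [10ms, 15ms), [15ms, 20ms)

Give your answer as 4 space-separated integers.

Processing requests:
  req#1 t=2ms (window 0): ALLOW
  req#2 t=3ms (window 0): ALLOW
  req#3 t=3ms (window 0): DENY
  req#4 t=8ms (window 1): ALLOW
  req#5 t=11ms (window 2): ALLOW
  req#6 t=12ms (window 2): ALLOW
  req#7 t=12ms (window 2): DENY
  req#8 t=13ms (window 2): DENY
  req#9 t=14ms (window 2): DENY
  req#10 t=14ms (window 2): DENY
  req#11 t=17ms (window 3): ALLOW

Allowed counts by window: 2 1 2 1

Answer: 2 1 2 1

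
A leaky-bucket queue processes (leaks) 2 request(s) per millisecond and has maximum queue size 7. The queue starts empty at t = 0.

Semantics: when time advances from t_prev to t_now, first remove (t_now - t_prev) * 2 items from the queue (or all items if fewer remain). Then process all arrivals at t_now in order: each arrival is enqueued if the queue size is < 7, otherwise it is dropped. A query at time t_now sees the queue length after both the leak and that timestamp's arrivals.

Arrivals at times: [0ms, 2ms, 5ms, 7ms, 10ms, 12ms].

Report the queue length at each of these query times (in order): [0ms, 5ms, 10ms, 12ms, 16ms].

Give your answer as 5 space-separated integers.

Queue lengths at query times:
  query t=0ms: backlog = 1
  query t=5ms: backlog = 1
  query t=10ms: backlog = 1
  query t=12ms: backlog = 1
  query t=16ms: backlog = 0

Answer: 1 1 1 1 0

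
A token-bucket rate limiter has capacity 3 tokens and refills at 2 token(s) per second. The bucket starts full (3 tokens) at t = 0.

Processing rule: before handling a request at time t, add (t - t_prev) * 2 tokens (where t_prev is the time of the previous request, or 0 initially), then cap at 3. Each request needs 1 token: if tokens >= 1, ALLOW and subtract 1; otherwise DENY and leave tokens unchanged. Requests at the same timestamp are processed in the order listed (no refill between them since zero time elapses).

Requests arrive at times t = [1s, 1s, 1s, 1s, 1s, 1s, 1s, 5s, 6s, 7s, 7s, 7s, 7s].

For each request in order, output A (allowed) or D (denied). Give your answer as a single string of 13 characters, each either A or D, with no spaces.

Simulating step by step:
  req#1 t=1s: ALLOW
  req#2 t=1s: ALLOW
  req#3 t=1s: ALLOW
  req#4 t=1s: DENY
  req#5 t=1s: DENY
  req#6 t=1s: DENY
  req#7 t=1s: DENY
  req#8 t=5s: ALLOW
  req#9 t=6s: ALLOW
  req#10 t=7s: ALLOW
  req#11 t=7s: ALLOW
  req#12 t=7s: ALLOW
  req#13 t=7s: DENY

Answer: AAADDDDAAAAAD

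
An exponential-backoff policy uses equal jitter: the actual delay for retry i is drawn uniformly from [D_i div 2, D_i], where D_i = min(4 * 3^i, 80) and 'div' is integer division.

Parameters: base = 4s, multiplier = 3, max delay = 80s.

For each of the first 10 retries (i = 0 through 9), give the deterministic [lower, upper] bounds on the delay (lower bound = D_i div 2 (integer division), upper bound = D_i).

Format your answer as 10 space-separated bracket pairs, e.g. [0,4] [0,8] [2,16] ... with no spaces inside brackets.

Answer: [2,4] [6,12] [18,36] [40,80] [40,80] [40,80] [40,80] [40,80] [40,80] [40,80]

Derivation:
Computing bounds per retry:
  i=0: D_i=min(4*3^0,80)=4, bounds=[2,4]
  i=1: D_i=min(4*3^1,80)=12, bounds=[6,12]
  i=2: D_i=min(4*3^2,80)=36, bounds=[18,36]
  i=3: D_i=min(4*3^3,80)=80, bounds=[40,80]
  i=4: D_i=min(4*3^4,80)=80, bounds=[40,80]
  i=5: D_i=min(4*3^5,80)=80, bounds=[40,80]
  i=6: D_i=min(4*3^6,80)=80, bounds=[40,80]
  i=7: D_i=min(4*3^7,80)=80, bounds=[40,80]
  i=8: D_i=min(4*3^8,80)=80, bounds=[40,80]
  i=9: D_i=min(4*3^9,80)=80, bounds=[40,80]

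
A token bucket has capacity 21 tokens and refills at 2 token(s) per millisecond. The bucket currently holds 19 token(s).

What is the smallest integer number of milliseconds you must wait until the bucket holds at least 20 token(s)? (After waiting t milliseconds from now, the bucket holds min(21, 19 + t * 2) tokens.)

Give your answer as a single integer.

Answer: 1

Derivation:
Need 19 + t * 2 >= 20, so t >= 1/2.
Smallest integer t = ceil(1/2) = 1.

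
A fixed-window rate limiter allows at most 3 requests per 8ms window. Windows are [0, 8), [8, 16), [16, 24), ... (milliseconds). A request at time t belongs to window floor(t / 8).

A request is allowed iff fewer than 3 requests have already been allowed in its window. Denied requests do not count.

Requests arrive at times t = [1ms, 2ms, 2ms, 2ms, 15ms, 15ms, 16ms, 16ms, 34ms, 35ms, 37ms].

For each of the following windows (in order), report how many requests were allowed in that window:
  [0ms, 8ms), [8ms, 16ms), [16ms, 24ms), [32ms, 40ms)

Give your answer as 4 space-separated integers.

Processing requests:
  req#1 t=1ms (window 0): ALLOW
  req#2 t=2ms (window 0): ALLOW
  req#3 t=2ms (window 0): ALLOW
  req#4 t=2ms (window 0): DENY
  req#5 t=15ms (window 1): ALLOW
  req#6 t=15ms (window 1): ALLOW
  req#7 t=16ms (window 2): ALLOW
  req#8 t=16ms (window 2): ALLOW
  req#9 t=34ms (window 4): ALLOW
  req#10 t=35ms (window 4): ALLOW
  req#11 t=37ms (window 4): ALLOW

Allowed counts by window: 3 2 2 3

Answer: 3 2 2 3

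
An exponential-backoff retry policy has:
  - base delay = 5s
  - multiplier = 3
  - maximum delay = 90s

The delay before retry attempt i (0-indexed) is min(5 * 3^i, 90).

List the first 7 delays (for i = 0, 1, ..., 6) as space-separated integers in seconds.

Answer: 5 15 45 90 90 90 90

Derivation:
Computing each delay:
  i=0: min(5*3^0, 90) = 5
  i=1: min(5*3^1, 90) = 15
  i=2: min(5*3^2, 90) = 45
  i=3: min(5*3^3, 90) = 90
  i=4: min(5*3^4, 90) = 90
  i=5: min(5*3^5, 90) = 90
  i=6: min(5*3^6, 90) = 90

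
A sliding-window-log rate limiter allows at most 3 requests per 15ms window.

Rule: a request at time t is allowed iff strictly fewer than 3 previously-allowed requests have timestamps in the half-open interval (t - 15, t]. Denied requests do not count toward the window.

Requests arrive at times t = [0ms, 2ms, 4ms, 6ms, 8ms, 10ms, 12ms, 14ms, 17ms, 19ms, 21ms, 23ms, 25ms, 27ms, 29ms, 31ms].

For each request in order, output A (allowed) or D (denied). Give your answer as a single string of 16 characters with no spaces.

Tracking allowed requests in the window:
  req#1 t=0ms: ALLOW
  req#2 t=2ms: ALLOW
  req#3 t=4ms: ALLOW
  req#4 t=6ms: DENY
  req#5 t=8ms: DENY
  req#6 t=10ms: DENY
  req#7 t=12ms: DENY
  req#8 t=14ms: DENY
  req#9 t=17ms: ALLOW
  req#10 t=19ms: ALLOW
  req#11 t=21ms: ALLOW
  req#12 t=23ms: DENY
  req#13 t=25ms: DENY
  req#14 t=27ms: DENY
  req#15 t=29ms: DENY
  req#16 t=31ms: DENY

Answer: AAADDDDDAAADDDDD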